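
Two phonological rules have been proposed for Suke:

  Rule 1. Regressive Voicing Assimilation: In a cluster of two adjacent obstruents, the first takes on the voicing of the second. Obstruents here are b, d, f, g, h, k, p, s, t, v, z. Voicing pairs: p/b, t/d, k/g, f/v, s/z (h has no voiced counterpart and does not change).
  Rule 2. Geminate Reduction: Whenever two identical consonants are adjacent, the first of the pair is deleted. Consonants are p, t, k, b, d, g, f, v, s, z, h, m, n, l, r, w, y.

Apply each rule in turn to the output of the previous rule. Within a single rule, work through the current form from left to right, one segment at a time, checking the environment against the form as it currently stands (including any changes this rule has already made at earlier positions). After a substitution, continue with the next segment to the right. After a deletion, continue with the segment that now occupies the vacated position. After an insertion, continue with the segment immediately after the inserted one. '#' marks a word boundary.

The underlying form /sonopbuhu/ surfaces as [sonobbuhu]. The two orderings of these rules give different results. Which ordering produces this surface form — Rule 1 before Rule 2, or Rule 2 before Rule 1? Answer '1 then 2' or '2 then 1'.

2 then 1

Order 1 then 2:
  1 Regressive Voicing Assimilation: [sonopbuhu] → [sonobbuhu]
  2 Geminate Reduction: [sonobbuhu] → [sonobuhu]
  result: [sonobuhu]
Order 2 then 1:
  2 Geminate Reduction: no change — [sonopbuhu]
  1 Regressive Voicing Assimilation: [sonopbuhu] → [sonobbuhu]
  result: [sonobbuhu]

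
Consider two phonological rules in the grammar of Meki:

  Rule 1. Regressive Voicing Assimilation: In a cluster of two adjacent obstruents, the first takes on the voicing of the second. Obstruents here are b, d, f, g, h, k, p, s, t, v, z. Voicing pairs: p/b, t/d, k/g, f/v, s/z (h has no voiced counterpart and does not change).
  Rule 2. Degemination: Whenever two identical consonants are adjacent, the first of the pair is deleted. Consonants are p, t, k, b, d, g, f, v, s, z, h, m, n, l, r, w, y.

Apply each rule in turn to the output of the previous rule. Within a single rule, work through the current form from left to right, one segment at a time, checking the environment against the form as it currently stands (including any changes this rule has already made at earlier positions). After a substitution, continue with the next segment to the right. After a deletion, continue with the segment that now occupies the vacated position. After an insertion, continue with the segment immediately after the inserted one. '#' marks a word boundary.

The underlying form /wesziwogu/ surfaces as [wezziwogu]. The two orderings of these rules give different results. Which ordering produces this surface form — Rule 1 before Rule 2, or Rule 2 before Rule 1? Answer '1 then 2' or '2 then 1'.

2 then 1

Order 1 then 2:
  1 Regressive Voicing Assimilation: [wesziwogu] → [wezziwogu]
  2 Degemination: [wezziwogu] → [weziwogu]
  result: [weziwogu]
Order 2 then 1:
  2 Degemination: no change — [wesziwogu]
  1 Regressive Voicing Assimilation: [wesziwogu] → [wezziwogu]
  result: [wezziwogu]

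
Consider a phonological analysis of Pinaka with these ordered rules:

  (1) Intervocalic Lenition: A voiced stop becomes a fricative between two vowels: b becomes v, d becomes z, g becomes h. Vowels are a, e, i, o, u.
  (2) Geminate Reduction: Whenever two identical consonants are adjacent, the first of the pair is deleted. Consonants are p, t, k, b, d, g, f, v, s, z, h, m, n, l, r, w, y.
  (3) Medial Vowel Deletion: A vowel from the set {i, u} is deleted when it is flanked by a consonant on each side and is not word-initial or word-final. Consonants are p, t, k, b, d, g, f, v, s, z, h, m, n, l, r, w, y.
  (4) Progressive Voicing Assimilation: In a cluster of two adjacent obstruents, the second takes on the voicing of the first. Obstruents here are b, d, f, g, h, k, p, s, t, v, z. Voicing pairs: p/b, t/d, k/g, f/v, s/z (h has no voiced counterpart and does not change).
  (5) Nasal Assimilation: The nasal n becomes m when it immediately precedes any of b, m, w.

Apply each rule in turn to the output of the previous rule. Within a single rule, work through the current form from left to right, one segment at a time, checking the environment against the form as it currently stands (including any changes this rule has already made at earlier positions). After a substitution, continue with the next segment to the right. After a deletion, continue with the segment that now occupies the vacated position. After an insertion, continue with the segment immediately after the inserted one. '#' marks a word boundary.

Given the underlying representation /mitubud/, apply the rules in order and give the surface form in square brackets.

[mtft]

(1) Intervocalic Lenition: [mitubud] → [mituvud]
(2) Geminate Reduction: no change — [mituvud]
(3) Medial Vowel Deletion: [mituvud] → [mtvd]
(4) Progressive Voicing Assimilation: [mtvd] → [mtft]
(5) Nasal Assimilation: no change — [mtft]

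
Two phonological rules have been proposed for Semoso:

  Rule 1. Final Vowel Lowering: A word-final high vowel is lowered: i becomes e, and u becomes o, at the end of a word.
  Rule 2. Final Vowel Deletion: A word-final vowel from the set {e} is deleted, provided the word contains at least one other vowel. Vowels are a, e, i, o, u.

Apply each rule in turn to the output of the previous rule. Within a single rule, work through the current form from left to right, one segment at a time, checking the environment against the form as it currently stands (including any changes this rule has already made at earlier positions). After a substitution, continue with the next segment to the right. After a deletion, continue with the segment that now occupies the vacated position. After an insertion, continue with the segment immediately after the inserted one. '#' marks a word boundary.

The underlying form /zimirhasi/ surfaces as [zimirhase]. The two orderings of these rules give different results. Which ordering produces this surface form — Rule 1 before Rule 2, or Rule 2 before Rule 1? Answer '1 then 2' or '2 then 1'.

Order 1 then 2:
  1 Final Vowel Lowering: [zimirhasi] → [zimirhase]
  2 Final Vowel Deletion: [zimirhase] → [zimirhas]
  result: [zimirhas]
Order 2 then 1:
  2 Final Vowel Deletion: no change — [zimirhasi]
  1 Final Vowel Lowering: [zimirhasi] → [zimirhase]
  result: [zimirhase]

2 then 1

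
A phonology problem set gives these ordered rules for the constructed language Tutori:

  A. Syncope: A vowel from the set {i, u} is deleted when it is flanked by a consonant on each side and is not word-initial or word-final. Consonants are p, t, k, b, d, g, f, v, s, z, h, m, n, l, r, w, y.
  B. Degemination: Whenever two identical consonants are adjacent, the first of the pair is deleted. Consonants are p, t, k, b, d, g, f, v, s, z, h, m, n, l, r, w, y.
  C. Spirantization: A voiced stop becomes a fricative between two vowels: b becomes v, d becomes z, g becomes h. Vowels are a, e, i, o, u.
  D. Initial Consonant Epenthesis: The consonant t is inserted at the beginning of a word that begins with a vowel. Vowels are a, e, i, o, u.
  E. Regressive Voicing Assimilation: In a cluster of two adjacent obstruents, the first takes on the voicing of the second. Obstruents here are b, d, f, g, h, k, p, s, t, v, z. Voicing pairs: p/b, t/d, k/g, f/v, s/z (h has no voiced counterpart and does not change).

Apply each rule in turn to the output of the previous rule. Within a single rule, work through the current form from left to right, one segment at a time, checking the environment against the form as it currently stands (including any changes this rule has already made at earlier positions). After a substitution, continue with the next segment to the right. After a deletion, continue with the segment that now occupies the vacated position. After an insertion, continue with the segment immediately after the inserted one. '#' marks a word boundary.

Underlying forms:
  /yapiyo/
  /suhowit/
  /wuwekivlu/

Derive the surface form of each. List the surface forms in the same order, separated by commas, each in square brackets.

/yapiyo/:
  A Syncope: [yapiyo] → [yapyo]
  B Degemination: no change — [yapyo]
  C Spirantization: no change — [yapyo]
  D Initial Consonant Epenthesis: no change — [yapyo]
  E Regressive Voicing Assimilation: no change — [yapyo]
/suhowit/:
  A Syncope: [suhowit] → [showt]
  B Degemination: no change — [showt]
  C Spirantization: no change — [showt]
  D Initial Consonant Epenthesis: no change — [showt]
  E Regressive Voicing Assimilation: no change — [showt]
/wuwekivlu/:
  A Syncope: [wuwekivlu] → [wwekvlu]
  B Degemination: [wwekvlu] → [wekvlu]
  C Spirantization: no change — [wekvlu]
  D Initial Consonant Epenthesis: no change — [wekvlu]
  E Regressive Voicing Assimilation: [wekvlu] → [wegvlu]

[yapyo], [showt], [wegvlu]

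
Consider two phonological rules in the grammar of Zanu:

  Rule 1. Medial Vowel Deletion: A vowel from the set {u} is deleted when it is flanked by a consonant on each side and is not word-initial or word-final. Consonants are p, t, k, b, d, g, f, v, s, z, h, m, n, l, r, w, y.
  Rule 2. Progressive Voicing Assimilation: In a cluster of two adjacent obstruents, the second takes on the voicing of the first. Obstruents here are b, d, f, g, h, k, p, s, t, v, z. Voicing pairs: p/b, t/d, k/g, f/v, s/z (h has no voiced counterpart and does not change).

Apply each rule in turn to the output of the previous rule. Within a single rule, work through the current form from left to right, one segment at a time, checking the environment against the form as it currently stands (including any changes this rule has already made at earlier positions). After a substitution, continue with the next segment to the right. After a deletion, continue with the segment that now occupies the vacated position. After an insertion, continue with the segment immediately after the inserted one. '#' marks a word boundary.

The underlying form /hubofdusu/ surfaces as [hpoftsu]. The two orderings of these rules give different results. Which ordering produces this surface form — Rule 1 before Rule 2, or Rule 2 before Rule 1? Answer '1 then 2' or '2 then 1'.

Order 1 then 2:
  1 Medial Vowel Deletion: [hubofdusu] → [hbofdsu]
  2 Progressive Voicing Assimilation: [hbofdsu] → [hpoftsu]
  result: [hpoftsu]
Order 2 then 1:
  2 Progressive Voicing Assimilation: [hubofdusu] → [huboftusu]
  1 Medial Vowel Deletion: [huboftusu] → [hboftsu]
  result: [hboftsu]

1 then 2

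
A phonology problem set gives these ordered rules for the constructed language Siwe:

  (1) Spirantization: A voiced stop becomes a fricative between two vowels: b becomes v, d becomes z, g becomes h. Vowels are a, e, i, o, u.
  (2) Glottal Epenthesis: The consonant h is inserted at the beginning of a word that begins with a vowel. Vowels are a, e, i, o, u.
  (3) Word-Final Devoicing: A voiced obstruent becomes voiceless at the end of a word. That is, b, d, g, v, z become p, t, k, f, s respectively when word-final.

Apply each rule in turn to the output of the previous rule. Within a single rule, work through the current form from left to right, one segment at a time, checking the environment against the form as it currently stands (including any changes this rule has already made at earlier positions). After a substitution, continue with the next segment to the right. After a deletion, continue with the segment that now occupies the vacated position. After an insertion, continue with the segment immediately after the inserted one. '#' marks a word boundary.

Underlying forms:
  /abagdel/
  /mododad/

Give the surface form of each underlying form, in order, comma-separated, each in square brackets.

/abagdel/:
  (1) Spirantization: [abagdel] → [avagdel]
  (2) Glottal Epenthesis: [avagdel] → [havagdel]
  (3) Word-Final Devoicing: no change — [havagdel]
/mododad/:
  (1) Spirantization: [mododad] → [mozozad]
  (2) Glottal Epenthesis: no change — [mozozad]
  (3) Word-Final Devoicing: [mozozad] → [mozozat]

[havagdel], [mozozat]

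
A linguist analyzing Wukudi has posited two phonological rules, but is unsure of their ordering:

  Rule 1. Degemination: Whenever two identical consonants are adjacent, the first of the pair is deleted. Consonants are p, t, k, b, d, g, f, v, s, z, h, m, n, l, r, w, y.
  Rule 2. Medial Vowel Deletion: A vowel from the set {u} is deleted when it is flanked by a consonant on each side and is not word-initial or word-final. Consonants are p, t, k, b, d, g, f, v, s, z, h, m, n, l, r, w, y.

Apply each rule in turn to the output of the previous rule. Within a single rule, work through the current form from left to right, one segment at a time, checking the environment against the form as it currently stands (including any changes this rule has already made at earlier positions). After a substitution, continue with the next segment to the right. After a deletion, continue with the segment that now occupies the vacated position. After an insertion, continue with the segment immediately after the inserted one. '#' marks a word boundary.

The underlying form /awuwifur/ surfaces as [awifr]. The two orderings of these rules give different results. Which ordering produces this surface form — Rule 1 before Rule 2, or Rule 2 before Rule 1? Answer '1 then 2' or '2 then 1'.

2 then 1

Order 1 then 2:
  1 Degemination: no change — [awuwifur]
  2 Medial Vowel Deletion: [awuwifur] → [awwifr]
  result: [awwifr]
Order 2 then 1:
  2 Medial Vowel Deletion: [awuwifur] → [awwifr]
  1 Degemination: [awwifr] → [awifr]
  result: [awifr]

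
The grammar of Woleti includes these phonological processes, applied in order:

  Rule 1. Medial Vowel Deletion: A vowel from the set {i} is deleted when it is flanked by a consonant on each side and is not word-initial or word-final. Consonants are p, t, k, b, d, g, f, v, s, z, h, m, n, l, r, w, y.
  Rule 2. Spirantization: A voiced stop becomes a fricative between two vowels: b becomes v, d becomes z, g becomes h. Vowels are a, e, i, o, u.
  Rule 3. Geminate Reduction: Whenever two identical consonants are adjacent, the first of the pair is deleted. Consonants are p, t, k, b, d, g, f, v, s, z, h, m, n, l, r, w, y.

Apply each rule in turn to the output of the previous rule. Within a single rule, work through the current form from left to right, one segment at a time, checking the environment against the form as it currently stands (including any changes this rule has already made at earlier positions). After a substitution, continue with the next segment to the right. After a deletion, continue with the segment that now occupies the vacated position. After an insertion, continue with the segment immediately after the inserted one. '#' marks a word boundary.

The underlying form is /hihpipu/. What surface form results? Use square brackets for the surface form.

Rule 1 Medial Vowel Deletion: [hihpipu] → [hhppu]
Rule 2 Spirantization: no change — [hhppu]
Rule 3 Geminate Reduction: [hhppu] → [hpu]

[hpu]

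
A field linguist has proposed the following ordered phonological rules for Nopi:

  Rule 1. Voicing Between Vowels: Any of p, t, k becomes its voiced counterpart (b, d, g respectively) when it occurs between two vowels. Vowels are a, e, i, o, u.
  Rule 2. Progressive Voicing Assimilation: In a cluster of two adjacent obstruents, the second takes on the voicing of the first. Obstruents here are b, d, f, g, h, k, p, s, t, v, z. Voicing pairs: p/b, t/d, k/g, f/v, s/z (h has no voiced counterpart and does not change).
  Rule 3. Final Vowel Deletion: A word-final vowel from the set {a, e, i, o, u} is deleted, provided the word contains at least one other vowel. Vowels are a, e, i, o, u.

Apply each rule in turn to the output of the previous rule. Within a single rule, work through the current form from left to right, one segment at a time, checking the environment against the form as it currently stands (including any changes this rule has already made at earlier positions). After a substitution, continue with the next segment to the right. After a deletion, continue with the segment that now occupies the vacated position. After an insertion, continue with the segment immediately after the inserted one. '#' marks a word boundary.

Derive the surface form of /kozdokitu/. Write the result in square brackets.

Rule 1 Voicing Between Vowels: [kozdokitu] → [kozdogidu]
Rule 2 Progressive Voicing Assimilation: no change — [kozdogidu]
Rule 3 Final Vowel Deletion: [kozdogidu] → [kozdogid]

[kozdogid]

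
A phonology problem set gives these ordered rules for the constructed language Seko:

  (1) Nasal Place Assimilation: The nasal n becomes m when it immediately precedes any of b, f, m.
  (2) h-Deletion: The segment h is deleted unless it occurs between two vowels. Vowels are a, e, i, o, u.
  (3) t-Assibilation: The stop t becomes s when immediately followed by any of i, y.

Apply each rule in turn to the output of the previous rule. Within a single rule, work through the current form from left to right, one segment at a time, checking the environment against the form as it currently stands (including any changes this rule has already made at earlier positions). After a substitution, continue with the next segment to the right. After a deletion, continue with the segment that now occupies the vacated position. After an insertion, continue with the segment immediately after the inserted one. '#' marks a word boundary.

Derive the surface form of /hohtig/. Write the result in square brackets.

(1) Nasal Place Assimilation: no change — [hohtig]
(2) h-Deletion: [hohtig] → [otig]
(3) t-Assibilation: [otig] → [osig]

[osig]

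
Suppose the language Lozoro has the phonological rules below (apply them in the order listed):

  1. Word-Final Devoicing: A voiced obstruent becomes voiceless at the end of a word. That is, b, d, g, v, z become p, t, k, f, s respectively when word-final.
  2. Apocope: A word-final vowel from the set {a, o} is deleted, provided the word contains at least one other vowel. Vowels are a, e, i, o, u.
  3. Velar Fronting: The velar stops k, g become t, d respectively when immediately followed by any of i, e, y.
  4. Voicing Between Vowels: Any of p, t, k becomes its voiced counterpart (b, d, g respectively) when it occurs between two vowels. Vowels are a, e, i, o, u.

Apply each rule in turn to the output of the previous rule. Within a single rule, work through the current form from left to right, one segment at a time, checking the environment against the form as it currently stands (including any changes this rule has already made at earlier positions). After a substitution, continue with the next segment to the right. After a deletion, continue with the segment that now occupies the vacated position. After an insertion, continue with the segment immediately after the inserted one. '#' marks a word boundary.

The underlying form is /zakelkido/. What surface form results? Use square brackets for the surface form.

1 Word-Final Devoicing: no change — [zakelkido]
2 Apocope: [zakelkido] → [zakelkid]
3 Velar Fronting: [zakelkid] → [zateltid]
4 Voicing Between Vowels: [zateltid] → [zadeltid]

[zadeltid]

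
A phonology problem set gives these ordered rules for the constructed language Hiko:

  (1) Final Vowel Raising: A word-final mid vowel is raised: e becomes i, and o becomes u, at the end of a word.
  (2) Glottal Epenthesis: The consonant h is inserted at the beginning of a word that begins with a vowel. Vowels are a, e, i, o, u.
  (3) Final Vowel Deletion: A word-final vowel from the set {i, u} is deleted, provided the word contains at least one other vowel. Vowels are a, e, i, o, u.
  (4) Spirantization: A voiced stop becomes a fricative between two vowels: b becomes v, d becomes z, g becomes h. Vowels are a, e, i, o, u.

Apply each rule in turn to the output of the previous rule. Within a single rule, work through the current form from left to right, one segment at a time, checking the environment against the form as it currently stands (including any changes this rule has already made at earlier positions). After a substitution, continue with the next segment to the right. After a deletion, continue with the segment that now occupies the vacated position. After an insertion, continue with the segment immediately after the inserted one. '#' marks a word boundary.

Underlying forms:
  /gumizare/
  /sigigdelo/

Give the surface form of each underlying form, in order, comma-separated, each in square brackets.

/gumizare/:
  (1) Final Vowel Raising: [gumizare] → [gumizari]
  (2) Glottal Epenthesis: no change — [gumizari]
  (3) Final Vowel Deletion: [gumizari] → [gumizar]
  (4) Spirantization: no change — [gumizar]
/sigigdelo/:
  (1) Final Vowel Raising: [sigigdelo] → [sigigdelu]
  (2) Glottal Epenthesis: no change — [sigigdelu]
  (3) Final Vowel Deletion: [sigigdelu] → [sigigdel]
  (4) Spirantization: [sigigdel] → [sihigdel]

[gumizar], [sihigdel]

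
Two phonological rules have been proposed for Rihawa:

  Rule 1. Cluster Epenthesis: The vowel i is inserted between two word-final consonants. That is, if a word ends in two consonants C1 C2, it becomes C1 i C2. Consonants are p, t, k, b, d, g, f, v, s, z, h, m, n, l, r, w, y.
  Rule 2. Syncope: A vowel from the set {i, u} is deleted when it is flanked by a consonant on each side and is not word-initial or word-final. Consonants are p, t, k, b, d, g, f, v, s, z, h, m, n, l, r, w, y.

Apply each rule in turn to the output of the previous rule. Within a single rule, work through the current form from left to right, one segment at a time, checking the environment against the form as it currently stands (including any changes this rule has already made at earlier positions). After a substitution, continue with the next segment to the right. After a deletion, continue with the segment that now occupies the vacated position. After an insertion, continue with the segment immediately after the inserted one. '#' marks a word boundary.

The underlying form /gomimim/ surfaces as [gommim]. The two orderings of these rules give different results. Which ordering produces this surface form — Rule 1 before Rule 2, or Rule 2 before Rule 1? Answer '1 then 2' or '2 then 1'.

Order 1 then 2:
  1 Cluster Epenthesis: no change — [gomimim]
  2 Syncope: [gomimim] → [gommm]
  result: [gommm]
Order 2 then 1:
  2 Syncope: [gomimim] → [gommm]
  1 Cluster Epenthesis: [gommm] → [gommim]
  result: [gommim]

2 then 1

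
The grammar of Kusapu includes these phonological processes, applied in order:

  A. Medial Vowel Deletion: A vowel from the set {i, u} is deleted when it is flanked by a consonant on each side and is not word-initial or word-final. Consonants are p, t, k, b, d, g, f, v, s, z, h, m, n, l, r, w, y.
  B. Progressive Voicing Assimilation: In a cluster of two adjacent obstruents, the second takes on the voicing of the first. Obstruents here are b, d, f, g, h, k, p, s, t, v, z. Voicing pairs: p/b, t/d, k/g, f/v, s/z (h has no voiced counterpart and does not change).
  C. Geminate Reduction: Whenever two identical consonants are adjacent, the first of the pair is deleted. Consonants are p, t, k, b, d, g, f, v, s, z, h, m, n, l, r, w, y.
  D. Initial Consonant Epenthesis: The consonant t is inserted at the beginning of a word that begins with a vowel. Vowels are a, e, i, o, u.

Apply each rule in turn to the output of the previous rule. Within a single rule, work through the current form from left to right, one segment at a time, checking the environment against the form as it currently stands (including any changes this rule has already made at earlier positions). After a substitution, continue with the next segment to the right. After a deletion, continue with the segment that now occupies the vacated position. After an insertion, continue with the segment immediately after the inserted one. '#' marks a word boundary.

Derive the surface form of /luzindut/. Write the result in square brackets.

[lznd]

A Medial Vowel Deletion: [luzindut] → [lzndt]
B Progressive Voicing Assimilation: [lzndt] → [lzndd]
C Geminate Reduction: [lzndd] → [lznd]
D Initial Consonant Epenthesis: no change — [lznd]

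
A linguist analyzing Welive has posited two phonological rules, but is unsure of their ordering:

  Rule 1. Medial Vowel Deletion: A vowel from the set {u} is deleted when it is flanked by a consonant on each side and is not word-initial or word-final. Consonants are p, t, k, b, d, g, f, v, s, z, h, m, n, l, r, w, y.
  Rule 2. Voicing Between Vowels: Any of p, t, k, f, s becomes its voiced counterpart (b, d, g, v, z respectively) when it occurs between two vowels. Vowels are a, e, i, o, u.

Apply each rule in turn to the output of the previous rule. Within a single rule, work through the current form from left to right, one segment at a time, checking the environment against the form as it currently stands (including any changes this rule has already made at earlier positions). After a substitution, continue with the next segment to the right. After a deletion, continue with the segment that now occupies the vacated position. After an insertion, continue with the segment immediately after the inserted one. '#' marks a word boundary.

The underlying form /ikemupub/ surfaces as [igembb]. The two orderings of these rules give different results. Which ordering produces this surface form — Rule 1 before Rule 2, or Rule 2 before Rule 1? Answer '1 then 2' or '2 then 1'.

2 then 1

Order 1 then 2:
  1 Medial Vowel Deletion: [ikemupub] → [ikempb]
  2 Voicing Between Vowels: [ikempb] → [igempb]
  result: [igempb]
Order 2 then 1:
  2 Voicing Between Vowels: [ikemupub] → [igemubub]
  1 Medial Vowel Deletion: [igemubub] → [igembb]
  result: [igembb]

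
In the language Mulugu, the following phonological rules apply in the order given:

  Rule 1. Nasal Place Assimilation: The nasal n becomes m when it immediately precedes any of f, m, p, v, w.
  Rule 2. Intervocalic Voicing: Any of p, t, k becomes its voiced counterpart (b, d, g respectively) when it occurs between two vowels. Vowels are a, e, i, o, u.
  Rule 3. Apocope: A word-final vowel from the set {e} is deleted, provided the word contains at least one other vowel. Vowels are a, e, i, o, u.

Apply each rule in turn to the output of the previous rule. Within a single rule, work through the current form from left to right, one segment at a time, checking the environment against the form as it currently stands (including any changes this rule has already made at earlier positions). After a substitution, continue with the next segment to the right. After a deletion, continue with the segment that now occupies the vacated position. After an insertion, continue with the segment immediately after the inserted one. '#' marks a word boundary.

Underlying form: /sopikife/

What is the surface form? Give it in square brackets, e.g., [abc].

Rule 1 Nasal Place Assimilation: no change — [sopikife]
Rule 2 Intervocalic Voicing: [sopikife] → [sobigife]
Rule 3 Apocope: [sobigife] → [sobigif]

[sobigif]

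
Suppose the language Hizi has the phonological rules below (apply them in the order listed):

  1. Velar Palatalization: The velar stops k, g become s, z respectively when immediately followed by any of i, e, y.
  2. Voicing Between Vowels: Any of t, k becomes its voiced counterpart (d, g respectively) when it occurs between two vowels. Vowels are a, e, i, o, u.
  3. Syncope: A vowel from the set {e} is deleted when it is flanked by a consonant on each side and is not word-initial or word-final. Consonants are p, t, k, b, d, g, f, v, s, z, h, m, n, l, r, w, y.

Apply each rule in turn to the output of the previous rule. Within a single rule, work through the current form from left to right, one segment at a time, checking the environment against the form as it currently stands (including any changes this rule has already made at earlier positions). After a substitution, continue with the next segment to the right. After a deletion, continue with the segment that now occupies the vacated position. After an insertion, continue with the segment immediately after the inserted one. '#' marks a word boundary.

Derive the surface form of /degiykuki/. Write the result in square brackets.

1 Velar Palatalization: [degiykuki] → [deziykusi]
2 Voicing Between Vowels: no change — [deziykusi]
3 Syncope: [deziykusi] → [dziykusi]

[dziykusi]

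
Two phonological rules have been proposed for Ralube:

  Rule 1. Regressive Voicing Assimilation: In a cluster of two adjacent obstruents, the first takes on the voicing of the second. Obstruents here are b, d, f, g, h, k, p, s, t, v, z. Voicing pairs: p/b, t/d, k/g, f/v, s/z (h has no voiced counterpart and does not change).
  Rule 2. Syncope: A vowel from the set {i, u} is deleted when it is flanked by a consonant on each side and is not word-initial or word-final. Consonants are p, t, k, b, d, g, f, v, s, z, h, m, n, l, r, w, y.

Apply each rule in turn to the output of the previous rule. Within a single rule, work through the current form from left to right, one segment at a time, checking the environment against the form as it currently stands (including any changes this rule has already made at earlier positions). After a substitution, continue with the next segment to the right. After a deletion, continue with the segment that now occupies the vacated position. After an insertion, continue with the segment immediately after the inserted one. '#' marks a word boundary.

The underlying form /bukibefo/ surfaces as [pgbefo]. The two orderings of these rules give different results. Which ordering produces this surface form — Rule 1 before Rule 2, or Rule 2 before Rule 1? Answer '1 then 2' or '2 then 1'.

2 then 1

Order 1 then 2:
  1 Regressive Voicing Assimilation: no change — [bukibefo]
  2 Syncope: [bukibefo] → [bkbefo]
  result: [bkbefo]
Order 2 then 1:
  2 Syncope: [bukibefo] → [bkbefo]
  1 Regressive Voicing Assimilation: [bkbefo] → [pgbefo]
  result: [pgbefo]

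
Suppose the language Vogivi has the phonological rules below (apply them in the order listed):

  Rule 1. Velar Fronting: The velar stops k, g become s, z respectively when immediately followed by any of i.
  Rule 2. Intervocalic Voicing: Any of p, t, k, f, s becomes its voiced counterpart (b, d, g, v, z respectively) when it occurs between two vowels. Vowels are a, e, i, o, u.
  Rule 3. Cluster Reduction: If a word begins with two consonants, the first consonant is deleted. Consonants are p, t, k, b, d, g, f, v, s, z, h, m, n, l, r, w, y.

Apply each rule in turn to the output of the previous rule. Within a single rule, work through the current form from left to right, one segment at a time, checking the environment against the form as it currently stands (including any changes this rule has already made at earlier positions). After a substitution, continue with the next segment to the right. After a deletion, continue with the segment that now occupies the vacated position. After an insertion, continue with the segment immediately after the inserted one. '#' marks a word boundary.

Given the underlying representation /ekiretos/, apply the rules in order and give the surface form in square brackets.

[eziredos]

Rule 1 Velar Fronting: [ekiretos] → [esiretos]
Rule 2 Intervocalic Voicing: [esiretos] → [eziredos]
Rule 3 Cluster Reduction: no change — [eziredos]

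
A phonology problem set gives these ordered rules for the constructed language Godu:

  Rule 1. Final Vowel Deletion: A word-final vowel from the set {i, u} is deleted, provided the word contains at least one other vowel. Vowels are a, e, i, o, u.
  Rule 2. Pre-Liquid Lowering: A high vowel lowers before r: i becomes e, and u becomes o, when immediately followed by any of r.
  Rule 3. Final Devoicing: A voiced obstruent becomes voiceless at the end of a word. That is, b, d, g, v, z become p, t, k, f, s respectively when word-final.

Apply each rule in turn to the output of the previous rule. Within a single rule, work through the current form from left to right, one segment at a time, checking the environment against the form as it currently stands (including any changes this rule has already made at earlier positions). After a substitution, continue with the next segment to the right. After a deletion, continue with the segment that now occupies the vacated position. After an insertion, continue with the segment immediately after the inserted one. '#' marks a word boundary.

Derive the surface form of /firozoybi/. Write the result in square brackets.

[ferozoyp]

Rule 1 Final Vowel Deletion: [firozoybi] → [firozoyb]
Rule 2 Pre-Liquid Lowering: [firozoyb] → [ferozoyb]
Rule 3 Final Devoicing: [ferozoyb] → [ferozoyp]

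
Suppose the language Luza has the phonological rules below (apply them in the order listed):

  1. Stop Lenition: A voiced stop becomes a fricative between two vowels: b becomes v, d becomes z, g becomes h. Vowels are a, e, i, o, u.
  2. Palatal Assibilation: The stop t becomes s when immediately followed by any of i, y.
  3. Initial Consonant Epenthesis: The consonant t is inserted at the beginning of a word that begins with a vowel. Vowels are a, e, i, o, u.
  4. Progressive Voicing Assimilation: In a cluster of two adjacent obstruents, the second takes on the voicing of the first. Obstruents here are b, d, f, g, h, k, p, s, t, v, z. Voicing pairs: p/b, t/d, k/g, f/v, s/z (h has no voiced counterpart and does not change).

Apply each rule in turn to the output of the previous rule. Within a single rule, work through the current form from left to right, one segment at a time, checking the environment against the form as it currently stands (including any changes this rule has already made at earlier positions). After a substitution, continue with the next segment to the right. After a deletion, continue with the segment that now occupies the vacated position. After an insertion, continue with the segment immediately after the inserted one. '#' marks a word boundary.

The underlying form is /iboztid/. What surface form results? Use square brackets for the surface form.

1 Stop Lenition: [iboztid] → [ivoztid]
2 Palatal Assibilation: [ivoztid] → [ivozsid]
3 Initial Consonant Epenthesis: [ivozsid] → [tivozsid]
4 Progressive Voicing Assimilation: [tivozsid] → [tivozzid]

[tivozzid]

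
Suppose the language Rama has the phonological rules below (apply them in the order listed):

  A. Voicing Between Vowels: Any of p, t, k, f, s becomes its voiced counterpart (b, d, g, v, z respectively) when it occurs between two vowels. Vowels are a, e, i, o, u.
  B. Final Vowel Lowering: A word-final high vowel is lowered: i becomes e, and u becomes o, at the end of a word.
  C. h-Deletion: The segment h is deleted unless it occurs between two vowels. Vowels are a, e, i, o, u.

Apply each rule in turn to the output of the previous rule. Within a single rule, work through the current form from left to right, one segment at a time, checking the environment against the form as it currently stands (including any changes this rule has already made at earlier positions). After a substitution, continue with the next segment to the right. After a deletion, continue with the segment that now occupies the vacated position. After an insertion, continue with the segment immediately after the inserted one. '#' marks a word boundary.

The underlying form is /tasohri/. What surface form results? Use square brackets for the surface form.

[tazore]

A Voicing Between Vowels: [tasohri] → [tazohri]
B Final Vowel Lowering: [tazohri] → [tazohre]
C h-Deletion: [tazohre] → [tazore]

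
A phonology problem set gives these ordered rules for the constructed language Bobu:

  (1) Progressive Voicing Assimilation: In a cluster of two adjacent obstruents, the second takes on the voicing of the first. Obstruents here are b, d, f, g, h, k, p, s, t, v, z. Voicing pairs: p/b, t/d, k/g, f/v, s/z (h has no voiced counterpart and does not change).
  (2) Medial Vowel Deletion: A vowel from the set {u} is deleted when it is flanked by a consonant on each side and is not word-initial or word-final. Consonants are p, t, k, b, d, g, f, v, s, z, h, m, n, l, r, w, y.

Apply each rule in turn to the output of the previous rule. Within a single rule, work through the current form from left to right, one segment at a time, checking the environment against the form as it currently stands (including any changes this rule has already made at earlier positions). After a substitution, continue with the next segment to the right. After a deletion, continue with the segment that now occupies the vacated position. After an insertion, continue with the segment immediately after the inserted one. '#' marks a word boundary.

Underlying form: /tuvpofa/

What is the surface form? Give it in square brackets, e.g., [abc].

(1) Progressive Voicing Assimilation: [tuvpofa] → [tuvbofa]
(2) Medial Vowel Deletion: [tuvbofa] → [tvbofa]

[tvbofa]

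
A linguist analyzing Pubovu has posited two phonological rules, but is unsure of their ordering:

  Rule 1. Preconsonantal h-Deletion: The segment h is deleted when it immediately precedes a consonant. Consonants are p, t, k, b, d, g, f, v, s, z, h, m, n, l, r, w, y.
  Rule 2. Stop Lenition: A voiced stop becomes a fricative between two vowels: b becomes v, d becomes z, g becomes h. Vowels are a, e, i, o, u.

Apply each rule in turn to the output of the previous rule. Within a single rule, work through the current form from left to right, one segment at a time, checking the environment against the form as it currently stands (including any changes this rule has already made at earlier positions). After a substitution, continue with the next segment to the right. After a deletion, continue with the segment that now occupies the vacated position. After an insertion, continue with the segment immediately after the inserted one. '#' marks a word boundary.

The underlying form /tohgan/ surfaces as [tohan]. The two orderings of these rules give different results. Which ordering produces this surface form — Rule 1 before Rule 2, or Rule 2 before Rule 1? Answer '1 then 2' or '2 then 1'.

Order 1 then 2:
  1 Preconsonantal h-Deletion: [tohgan] → [togan]
  2 Stop Lenition: [togan] → [tohan]
  result: [tohan]
Order 2 then 1:
  2 Stop Lenition: no change — [tohgan]
  1 Preconsonantal h-Deletion: [tohgan] → [togan]
  result: [togan]

1 then 2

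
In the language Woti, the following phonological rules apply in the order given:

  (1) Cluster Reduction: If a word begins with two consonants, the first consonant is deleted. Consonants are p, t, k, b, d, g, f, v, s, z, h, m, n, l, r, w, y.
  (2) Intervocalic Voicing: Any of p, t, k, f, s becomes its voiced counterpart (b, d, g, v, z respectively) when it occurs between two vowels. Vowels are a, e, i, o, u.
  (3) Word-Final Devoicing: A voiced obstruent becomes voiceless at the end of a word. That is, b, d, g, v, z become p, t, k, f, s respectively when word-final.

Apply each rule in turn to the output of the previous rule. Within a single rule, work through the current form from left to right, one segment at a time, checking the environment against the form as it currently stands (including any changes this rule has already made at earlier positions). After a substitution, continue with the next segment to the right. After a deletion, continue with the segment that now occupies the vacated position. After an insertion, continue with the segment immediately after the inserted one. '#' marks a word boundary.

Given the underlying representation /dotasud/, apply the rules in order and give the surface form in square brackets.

(1) Cluster Reduction: no change — [dotasud]
(2) Intervocalic Voicing: [dotasud] → [dodazud]
(3) Word-Final Devoicing: [dodazud] → [dodazut]

[dodazut]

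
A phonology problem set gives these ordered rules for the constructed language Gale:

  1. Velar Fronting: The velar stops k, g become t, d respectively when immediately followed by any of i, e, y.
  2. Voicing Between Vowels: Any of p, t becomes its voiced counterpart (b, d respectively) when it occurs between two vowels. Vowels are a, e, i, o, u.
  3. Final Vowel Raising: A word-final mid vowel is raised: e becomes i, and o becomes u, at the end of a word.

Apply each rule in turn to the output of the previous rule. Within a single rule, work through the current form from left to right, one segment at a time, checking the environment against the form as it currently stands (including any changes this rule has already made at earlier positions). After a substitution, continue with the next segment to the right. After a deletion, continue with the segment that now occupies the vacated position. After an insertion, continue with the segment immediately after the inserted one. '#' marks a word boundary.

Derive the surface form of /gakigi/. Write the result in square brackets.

[gadidi]

1 Velar Fronting: [gakigi] → [gatidi]
2 Voicing Between Vowels: [gatidi] → [gadidi]
3 Final Vowel Raising: no change — [gadidi]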